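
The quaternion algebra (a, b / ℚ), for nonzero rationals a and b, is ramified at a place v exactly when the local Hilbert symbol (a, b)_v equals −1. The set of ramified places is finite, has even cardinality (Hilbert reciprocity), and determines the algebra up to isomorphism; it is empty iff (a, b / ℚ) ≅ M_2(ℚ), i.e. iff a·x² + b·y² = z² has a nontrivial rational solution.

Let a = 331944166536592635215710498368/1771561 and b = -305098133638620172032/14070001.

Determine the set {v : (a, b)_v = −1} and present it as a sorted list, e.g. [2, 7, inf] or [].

(a, b) ≡ (12673, -11063) mod (ℚ^×)²; places V = {2, 3, 7, 11, 13, 19, 23, 29, 31, 37, ∞}.
(a,b)_19: α=3, u≡3; β=2, v≡3 (mod 19); (3|19)=-1, (3|19)=-1; sign (−1)^0·-1^2·-1^3 = -1.
(a,b)_31: α=0, u≡9; β=-2, v≡25 (mod 31); (9|31)=+1, (25|31)=+1; sign (−1)^0·+1^-2·+1^0 = +1.
(a,b)_7: α=0, u≡5; β=2, v≡2 (mod 7); (5|7)=-1, (2|7)=+1; sign (−1)^0·-1^2·+1^0 = +1.
(a,b)_37: α=2, u≡8; β=1, v≡11 (mod 37); (8|37)=-1, (11|37)=+1; sign (−1)^0·-1^1·+1^2 = -1.
(a,b)_23: α=5, u≡19; β=3, v≡18 (mod 23); (19|23)=-1, (18|23)=+1; sign (−1)^1·-1^3·+1^5 = +1.
(a,b)_2: α=6, β=8; u≡1, v≡1 (mod 8); ε(u)ε(v)=0·0, αω(v)=6·0, βω(u)=8·0; sum ≡ 0  ⇒  +1.
(a,b)_∞: sgn(12673)=+, sgn(-11063)=−, so +1.
(a,b)_11: α=-6, u≡5; β=-4, v≡4 (mod 11); (5|11)=+1, (4|11)=+1; sign (−1)^0·+1^-4·+1^-6 = +1.
(a,b)_29: α=3, u≡27; β=2, v≡27 (mod 29); (27|29)=-1, (27|29)=-1; sign (−1)^0·-1^2·-1^3 = -1.
(a,b)_3: α=6, u≡1; β=4, v≡1 (mod 3); (1|3)=+1, (1|3)=+1; sign (−1)^0·+1^4·+1^6 = +1.
(a,b)_13: α=6, u≡11; β=3, v≡2 (mod 13); (11|13)=-1, (2|13)=-1; sign (−1)^0·-1^3·-1^6 = -1.
(12673, -11063 / ℚ) ramifies at {13, 19, 29, 37}: a division algebra.

[13, 19, 29, 37]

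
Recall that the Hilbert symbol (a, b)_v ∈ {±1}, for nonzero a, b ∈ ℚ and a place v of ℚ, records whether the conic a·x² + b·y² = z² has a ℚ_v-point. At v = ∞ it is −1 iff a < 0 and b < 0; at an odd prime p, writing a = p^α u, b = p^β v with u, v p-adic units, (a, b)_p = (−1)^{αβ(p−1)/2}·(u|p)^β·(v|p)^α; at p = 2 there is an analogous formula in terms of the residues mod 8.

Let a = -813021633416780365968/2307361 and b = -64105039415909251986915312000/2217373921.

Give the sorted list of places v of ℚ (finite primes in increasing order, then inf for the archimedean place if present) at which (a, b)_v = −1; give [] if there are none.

(a, b) ≡ (-138417, -5812129830) mod (ℚ^×)²; places V = {2, 3, 5, 7, 13, 17, 19, 29, 31, 37, 43, ∞}.
(a,b)_37: α=1, u≡16; β=1, v≡31 (mod 37); (16|37)=+1, (31|37)=-1; sign (−1)^0·+1^1·-1^1 = -1.
(a,b)_19: α=2, u≡5; β=3, v≡1 (mod 19); (5|19)=+1, (1|19)=+1; sign (−1)^0·+1^3·+1^2 = +1.
(a,b)_7: α=-4, u≡1; β=-4, v≡2 (mod 7); (1|7)=+1, (2|7)=+1; sign (−1)^0·+1^-4·+1^-4 = +1.
(a,b)_17: α=2, u≡12; β=3, v≡4 (mod 17); (12|17)=-1, (4|17)=+1; sign (−1)^0·-1^3·+1^2 = -1.
(a,b)_∞: sgn(-138417)=−, sgn(-5812129830)=−, so -1.
(a,b)_13: α=6, u≡8; β=9, v≡4 (mod 13); (8|13)=-1, (4|13)=+1; sign (−1)^0·-1^9·+1^6 = -1.
(a,b)_2: α=4, β=7; u≡7, v≡5 (mod 8); ε(u)ε(v)=1·0, αω(v)=4·1, βω(u)=7·0; sum ≡ 0  ⇒  +1.
(a,b)_5: α=0, u≡2; β=3, v≡4 (mod 5); (2|5)=-1, (4|5)=+1; sign (−1)^0·-1^3·+1^0 = -1.
(a,b)_31: α=-2, u≡23; β=-4, v≡15 (mod 31); (23|31)=-1, (15|31)=-1; sign (−1)^0·-1^-4·-1^-2 = +1.
(a,b)_29: α=1, u≡26; β=1, v≡23 (mod 29); (26|29)=-1, (23|29)=+1; sign (−1)^0·-1^1·+1^1 = -1.
(a,b)_3: α=7, u≡1; β=5, v≡2 (mod 3); (1|3)=+1, (2|3)=-1; sign (−1)^1·+1^5·-1^7 = +1.
(a,b)_43: α=1, u≡11; β=1, v≡26 (mod 43); (11|43)=+1, (26|43)=-1; sign (−1)^1·+1^1·-1^1 = +1.
|Ram(-138417, -5812129830)| = 6, even; anisotropic at {5, 13, 17, 29, 37, ∞}.

[5, 13, 17, 29, 37, inf]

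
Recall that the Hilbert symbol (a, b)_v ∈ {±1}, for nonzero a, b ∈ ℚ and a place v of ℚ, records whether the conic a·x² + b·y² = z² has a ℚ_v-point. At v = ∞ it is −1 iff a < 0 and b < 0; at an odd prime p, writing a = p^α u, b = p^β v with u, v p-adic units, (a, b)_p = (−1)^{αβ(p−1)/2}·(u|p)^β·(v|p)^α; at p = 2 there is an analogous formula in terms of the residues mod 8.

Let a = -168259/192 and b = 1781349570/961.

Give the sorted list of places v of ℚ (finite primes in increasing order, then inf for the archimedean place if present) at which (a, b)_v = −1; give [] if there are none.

(a, b) ≡ (-273, 770) mod (ℚ^×)²; places V = {2, 3, 5, 7, 11, 13, 31, 43, ∞}.
(a,b)_7: α=1, u≡5; β=1, v≡3 (mod 7); (5|7)=-1, (3|7)=-1; sign (−1)^1·-1^1·-1^1 = -1.
(a,b)_13: α=1, u≡7; β=4, v≡4 (mod 13); (7|13)=-1, (4|13)=+1; sign (−1)^0·-1^4·+1^1 = +1.
(a,b)_∞: sgn(-273)=−, sgn(770)=+, so +1.
(a,b)_11: α=0, u≡6; β=1, v≡9 (mod 11); (6|11)=-1, (9|11)=+1; sign (−1)^0·-1^1·+1^0 = -1.
(a,b)_43: α=2, u≡32; β=0, v≡12 (mod 43); (32|43)=-1, (12|43)=-1; sign (−1)^0·-1^0·-1^2 = +1.
(a,b)_31: α=0, u≡17; β=-2, v≡11 (mod 31); (17|31)=-1, (11|31)=-1; sign (−1)^0·-1^-2·-1^0 = +1.
(a,b)_5: α=0, u≡3; β=1, v≡4 (mod 5); (3|5)=-1, (4|5)=+1; sign (−1)^0·-1^1·+1^0 = -1.
(a,b)_3: α=-1, u≡2; β=4, v≡2 (mod 3); (2|3)=-1, (2|3)=-1; sign (−1)^0·-1^4·-1^-1 = -1.
(a,b)_2: α=-6, β=1; u≡7, v≡1 (mod 8); ε(u)ε(v)=1·0, αω(v)=-6·0, βω(u)=1·0; sum ≡ 0  ⇒  +1.
(-273, 770 / ℚ) ramifies at {3, 5, 7, 11}: a division algebra.

[3, 5, 7, 11]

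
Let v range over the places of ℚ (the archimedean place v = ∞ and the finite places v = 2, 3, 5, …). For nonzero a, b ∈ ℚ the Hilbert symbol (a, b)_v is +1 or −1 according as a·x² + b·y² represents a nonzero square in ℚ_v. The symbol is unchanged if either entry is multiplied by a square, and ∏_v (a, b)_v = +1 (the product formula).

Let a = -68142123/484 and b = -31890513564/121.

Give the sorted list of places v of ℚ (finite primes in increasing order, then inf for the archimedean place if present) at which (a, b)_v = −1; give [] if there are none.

Mod squares: a ≡ -7571347, b ≡ -98427511. Check v ∈ {∞, 2, 3, 7, 11, 13, 23, 31, 37, 41}.
v=23: a=23^1·(≡21), b=23^1·(≡5) mod 23; (21|23)=-1, (5|23)=-1; (−1)^{1·1·11}·(-1)^1·(-1)^1 = -1.
v=41: a=41^1·(≡29), b=41^1·(≡4) mod 41; (29|41)=-1, (4|41)=+1; (−1)^{1·1·20}·(-1)^1·(+1)^1 = -1.
v=37: a=37^1·(≡11), b=37^1·(≡20) mod 37; (11|37)=+1, (20|37)=-1; (−1)^{1·1·18}·(+1)^1·(-1)^1 = -1.
v=∞: -7571347 < 0 and -98427511 < 0  ⇒  (a,b)_∞ = -1.
v=7: a=7^1·(≡3), b=7^1·(≡2) mod 7; (3|7)=-1, (2|7)=+1; (−1)^{1·1·3}·(-1)^1·(+1)^1 = +1.
v=13: a=13^0·(≡1), b=13^1·(≡1) mod 13; (1|13)=+1, (1|13)=+1; (−1)^{0·1·6}·(+1)^1·(+1)^0 = +1.
v=11: a=11^-2·(≡7), b=11^-2·(≡3) mod 11; (7|11)=-1, (3|11)=+1; (−1)^{-2·-2·5}·(-1)^-2·(+1)^-2 = +1.
v=3: a=3^2·(≡2), b=3^4·(≡2) mod 3; (2|3)=-1, (2|3)=-1; (−1)^{2·4·1}·(-1)^4·(-1)^2 = +1.
v=31: a=31^1·(≡22), b=31^1·(≡16) mod 31; (22|31)=-1, (16|31)=+1; (−1)^{1·1·15}·(-1)^1·(+1)^1 = +1.
v=2: v_2(a)=-2, v_2(b)=2; units ≡ 5, 1 (mod 8); ε·ε+αω+βω = 0·0+-2·0+2·1 ≡ 0  ⇒  (a,b)_2 = +1.
(-7571347, -98427511 / ℚ) ramifies at {23, 37, 41, ∞}: a division algebra.

[23, 37, 41, inf]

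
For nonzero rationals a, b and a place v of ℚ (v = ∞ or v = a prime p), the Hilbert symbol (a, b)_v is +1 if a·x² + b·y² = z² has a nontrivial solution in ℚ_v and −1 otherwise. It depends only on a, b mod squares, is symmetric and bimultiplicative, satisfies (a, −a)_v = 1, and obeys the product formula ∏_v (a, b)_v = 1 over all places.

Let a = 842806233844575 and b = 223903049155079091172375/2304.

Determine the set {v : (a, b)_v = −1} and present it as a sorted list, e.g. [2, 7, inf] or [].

Mod squares: a ≡ 6783, b ≡ 352495. Check v ∈ {∞, 2, 3, 5, 7, 11, 13, 17, 19, 29}.
v=7: a=7^1·(≡6), b=7^2·(≡6) mod 7; (6|7)=-1, (6|7)=-1; (−1)^{1·2·3}·(-1)^2·(-1)^1 = -1.
v=∞: 6783 > 0 and 352495 > 0  ⇒  (a,b)_∞ = +1.
v=5: a=5^2·(≡3), b=5^3·(≡1) mod 5; (3|5)=-1, (1|5)=+1; (−1)^{2·3·2}·(-1)^3·(+1)^2 = -1.
v=2: v_2(a)=0, v_2(b)=-8; units ≡ 7, 7 (mod 8); ε·ε+αω+βω = 1·1+0·0+-8·0 ≡ 1  ⇒  (a,b)_2 = -1.
v=29: a=29^2·(≡10), b=29^3·(≡25) mod 29; (10|29)=-1, (25|29)=+1; (−1)^{2·3·14}·(-1)^3·(+1)^2 = -1.
v=3: a=3^1·(≡2), b=3^-2·(≡1) mod 3; (2|3)=-1, (1|3)=+1; (−1)^{1·-2·1}·(-1)^-2·(+1)^1 = +1.
v=17: a=17^3·(≡13), b=17^5·(≡11) mod 17; (13|17)=+1, (11|17)=-1; (−1)^{3·5·8}·(+1)^5·(-1)^3 = -1.
v=19: a=19^1·(≡13), b=19^2·(≡5) mod 19; (13|19)=-1, (5|19)=+1; (−1)^{1·2·9}·(-1)^2·(+1)^1 = +1.
v=13: a=13^2·(≡12), b=13^3·(≡4) mod 13; (12|13)=+1, (4|13)=+1; (−1)^{2·3·6}·(+1)^3·(+1)^2 = +1.
v=11: a=11^2·(≡6), b=11^3·(≡7) mod 11; (6|11)=-1, (7|11)=-1; (−1)^{2·3·5}·(-1)^3·(-1)^2 = -1.
|Ram(6783, 352495)| = 6, even; anisotropic at {2, 5, 7, 11, 17, 29}.

[2, 5, 7, 11, 17, 29]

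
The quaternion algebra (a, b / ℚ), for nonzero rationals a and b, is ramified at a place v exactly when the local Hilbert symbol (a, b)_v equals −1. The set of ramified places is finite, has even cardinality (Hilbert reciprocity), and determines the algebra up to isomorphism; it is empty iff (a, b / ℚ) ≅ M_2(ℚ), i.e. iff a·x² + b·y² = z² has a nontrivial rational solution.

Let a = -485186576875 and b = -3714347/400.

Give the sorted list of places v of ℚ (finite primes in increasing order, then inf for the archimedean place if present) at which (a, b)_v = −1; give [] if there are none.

[17, inf]

Mod squares: a ≡ -323323, b ≡ -1547. Check v ∈ {∞, 2, 5, 7, 11, 13, 17, 19}.
v=5: a=5^4·(≡2), b=5^-2·(≡3) mod 5; (2|5)=-1, (3|5)=-1; (−1)^{4·-2·2}·(-1)^-2·(-1)^4 = +1.
v=17: a=17^1·(≡4), b=17^1·(≡3) mod 17; (4|17)=+1, (3|17)=-1; (−1)^{1·1·8}·(+1)^1·(-1)^1 = -1.
v=7: a=7^5·(≡1), b=7^5·(≡3) mod 7; (1|7)=+1, (3|7)=-1; (−1)^{5·5·3}·(+1)^5·(-1)^5 = +1.
v=13: a=13^1·(≡8), b=13^1·(≡6) mod 13; (8|13)=-1, (6|13)=-1; (−1)^{1·1·6}·(-1)^1·(-1)^1 = +1.
v=∞: -323323 < 0 and -1547 < 0  ⇒  (a,b)_∞ = -1.
v=2: v_2(a)=0, v_2(b)=-4; units ≡ 5, 5 (mod 8); ε·ε+αω+βω = 0·0+0·1+-4·1 ≡ 0  ⇒  (a,b)_2 = +1.
v=11: a=11^1·(≡6), b=11^0·(≡3) mod 11; (6|11)=-1, (3|11)=+1; (−1)^{1·0·5}·(-1)^0·(+1)^1 = +1.
v=19: a=19^1·(≡16), b=19^0·(≡1) mod 19; (16|19)=+1, (1|19)=+1; (−1)^{1·0·9}·(+1)^0·(+1)^1 = +1.
|Ram(-323323, -1547)| = 2, even; anisotropic at {17, ∞}.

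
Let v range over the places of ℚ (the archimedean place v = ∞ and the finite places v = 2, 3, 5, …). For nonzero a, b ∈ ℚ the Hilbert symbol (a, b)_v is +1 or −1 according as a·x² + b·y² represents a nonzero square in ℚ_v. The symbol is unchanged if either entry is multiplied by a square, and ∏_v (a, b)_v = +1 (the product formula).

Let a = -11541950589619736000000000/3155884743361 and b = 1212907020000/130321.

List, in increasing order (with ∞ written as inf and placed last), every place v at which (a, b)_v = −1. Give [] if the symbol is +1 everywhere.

[5, 13]

Mod squares: a ≡ -20735, b ≡ 78. Check v ∈ {∞, 2, 3, 5, 7, 11, 13, 19, 29, 37, 43}.
v=29: a=29^3·(≡3), b=29^2·(≡5) mod 29; (3|29)=-1, (5|29)=+1; (−1)^{3·2·14}·(-1)^2·(+1)^3 = +1.
v=5: a=5^9·(≡3), b=5^4·(≡2) mod 5; (3|5)=-1, (2|5)=-1; (−1)^{9·4·2}·(-1)^4·(-1)^9 = -1.
v=7: a=7^-2·(≡5), b=7^0·(≡2) mod 7; (5|7)=-1, (2|7)=+1; (−1)^{-2·0·3}·(-1)^0·(+1)^-2 = +1.
v=43: a=43^4·(≡18), b=43^2·(≡40) mod 43; (18|43)=-1, (40|43)=+1; (−1)^{4·2·21}·(-1)^2·(+1)^4 = +1.
v=2: v_2(a)=12, v_2(b)=5; units ≡ 1, 7 (mod 8); ε·ε+αω+βω = 0·1+12·0+5·0 ≡ 0  ⇒  (a,b)_2 = +1.
v=11: a=11^3·(≡6), b=11^0·(≡4) mod 11; (6|11)=-1, (4|11)=+1; (−1)^{3·0·5}·(-1)^0·(+1)^3 = +1.
v=3: a=3^0·(≡1), b=3^1·(≡2) mod 3; (1|3)=+1, (2|3)=-1; (−1)^{0·1·1}·(+1)^1·(-1)^0 = +1.
v=13: a=13^1·(≡4), b=13^1·(≡2) mod 13; (4|13)=+1, (2|13)=-1; (−1)^{1·1·6}·(+1)^1·(-1)^1 = -1.
v=19: a=19^-6·(≡8), b=19^-4·(≡18) mod 19; (8|19)=-1, (18|19)=-1; (−1)^{-6·-4·9}·(-1)^-4·(-1)^-6 = +1.
v=37: a=37^-2·(≡35), b=37^0·(≡36) mod 37; (35|37)=-1, (36|37)=+1; (−1)^{-2·0·18}·(-1)^0·(+1)^-2 = +1.
v=∞: -20735 < 0 and 78 > 0  ⇒  (a,b)_∞ = +1.
Ram(-20735, 78) = {5, 13}; no ℚ_5-point on the conic.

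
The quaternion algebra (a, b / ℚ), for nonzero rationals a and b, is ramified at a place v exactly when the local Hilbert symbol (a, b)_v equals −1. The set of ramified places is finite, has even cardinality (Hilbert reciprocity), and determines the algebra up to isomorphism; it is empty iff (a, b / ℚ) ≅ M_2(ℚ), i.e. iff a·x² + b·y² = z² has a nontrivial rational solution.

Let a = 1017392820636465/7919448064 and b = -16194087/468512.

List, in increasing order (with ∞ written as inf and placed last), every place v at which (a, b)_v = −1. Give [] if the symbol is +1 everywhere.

(a, b) ≡ (198835, -14) mod (ℚ^×)²; places V = {2, 3, 5, 7, 11, 13, 19, 23, 29, 37, 53, ∞}.
(a,b)_29: α=-2, u≡17; β=0, v≡14 (mod 29); (17|29)=-1, (14|29)=-1; sign (−1)^0·-1^0·-1^-2 = +1.
(a,b)_11: α=-2, u≡7; β=-4, v≡8 (mod 11); (7|11)=-1, (8|11)=-1; sign (−1)^0·-1^-4·-1^-2 = +1.
(a,b)_37: α=2, u≡1; β=0, v≡2 (mod 37); (1|37)=+1, (2|37)=-1; sign (−1)^0·+1^0·-1^2 = +1.
(a,b)_3: α=2, u≡1; β=4, v≡1 (mod 3); (1|3)=+1, (1|3)=+1; sign (−1)^0·+1^4·+1^2 = +1.
(a,b)_5: α=1, u≡2; β=0, v≡4 (mod 5); (2|5)=-1, (4|5)=+1; sign (−1)^0·-1^0·+1^1 = +1.
(a,b)_23: α=1, u≡10; β=0, v≡3 (mod 23); (10|23)=-1, (3|23)=+1; sign (−1)^0·-1^0·+1^1 = +1.
(a,b)_7: α=1, u≡3; β=1, v≡5 (mod 7); (3|7)=-1, (5|7)=-1; sign (−1)^1·-1^1·-1^1 = -1.
(a,b)_53: α=4, u≡30; β=0, v≡12 (mod 53); (30|53)=-1, (12|53)=-1; sign (−1)^0·-1^0·-1^4 = +1.
(a,b)_13: α=1, u≡2; β=4, v≡1 (mod 13); (2|13)=-1, (1|13)=+1; sign (−1)^0·-1^4·+1^1 = +1.
(a,b)_∞: sgn(198835)=+, sgn(-14)=−, so +1.
(a,b)_2: α=-12, β=-5; u≡3, v≡1 (mod 8); ε(u)ε(v)=1·0, αω(v)=-12·0, βω(u)=-5·1; sum ≡ 1  ⇒  -1.
(a,b)_19: α=-1, u≡15; β=0, v≡5 (mod 19); (15|19)=-1, (5|19)=+1; sign (−1)^0·-1^0·+1^-1 = +1.
Ram(198835, -14) = {2, 7}; no ℚ_2-point on the conic.

[2, 7]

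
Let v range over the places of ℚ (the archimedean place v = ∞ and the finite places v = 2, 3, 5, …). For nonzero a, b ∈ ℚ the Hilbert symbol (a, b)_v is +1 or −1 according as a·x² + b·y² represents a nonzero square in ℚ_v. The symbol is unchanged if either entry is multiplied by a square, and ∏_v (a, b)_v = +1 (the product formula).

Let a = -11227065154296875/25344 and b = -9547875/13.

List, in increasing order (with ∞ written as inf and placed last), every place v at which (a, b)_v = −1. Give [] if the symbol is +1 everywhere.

Mod squares: a ≡ -597644905, b ≡ -61295. Check v ∈ {∞, 2, 3, 5, 11, 13, 19, 23, 29, 37, 41}.
v=∞: -597644905 < 0 and -61295 < 0  ⇒  (a,b)_∞ = -1.
v=13: a=13^1·(≡6), b=13^-1·(≡1) mod 13; (6|13)=-1, (1|13)=+1; (−1)^{1·-1·6}·(-1)^-1·(+1)^1 = -1.
v=5: a=5^9·(≡4), b=5^3·(≡4) mod 5; (4|5)=+1, (4|5)=+1; (−1)^{9·3·2}·(+1)^3·(+1)^9 = +1.
v=3: a=3^-2·(≡2), b=3^4·(≡1) mod 3; (2|3)=-1, (1|3)=+1; (−1)^{-2·4·1}·(-1)^4·(+1)^-2 = +1.
v=37: a=37^1·(≡36), b=37^0·(≡18) mod 37; (36|37)=+1, (18|37)=-1; (−1)^{1·0·18}·(+1)^0·(-1)^1 = -1.
v=11: a=11^-1·(≡8), b=11^0·(≡2) mod 11; (8|11)=-1, (2|11)=-1; (−1)^{-1·0·5}·(-1)^0·(-1)^-1 = -1.
v=29: a=29^1·(≡5), b=29^0·(≡11) mod 29; (5|29)=+1, (11|29)=-1; (−1)^{1·0·14}·(+1)^0·(-1)^1 = -1.
v=23: a=23^2·(≡14), b=23^1·(≡9) mod 23; (14|23)=-1, (9|23)=+1; (−1)^{2·1·11}·(-1)^1·(+1)^2 = -1.
v=41: a=41^1·(≡10), b=41^1·(≡13) mod 41; (10|41)=+1, (13|41)=-1; (−1)^{1·1·20}·(+1)^1·(-1)^1 = -1.
v=2: v_2(a)=-8, v_2(b)=0; units ≡ 7, 1 (mod 8); ε·ε+αω+βω = 1·0+-8·0+0·0 ≡ 0  ⇒  (a,b)_2 = +1.
v=19: a=19^1·(≡15), b=19^0·(≡15) mod 19; (15|19)=-1, (15|19)=-1; (−1)^{1·0·9}·(-1)^0·(-1)^1 = -1.
(-597644905, -61295 / ℚ) ramifies at {11, 13, 19, 23, 29, 37, 41, ∞}: a division algebra.

[11, 13, 19, 23, 29, 37, 41, inf]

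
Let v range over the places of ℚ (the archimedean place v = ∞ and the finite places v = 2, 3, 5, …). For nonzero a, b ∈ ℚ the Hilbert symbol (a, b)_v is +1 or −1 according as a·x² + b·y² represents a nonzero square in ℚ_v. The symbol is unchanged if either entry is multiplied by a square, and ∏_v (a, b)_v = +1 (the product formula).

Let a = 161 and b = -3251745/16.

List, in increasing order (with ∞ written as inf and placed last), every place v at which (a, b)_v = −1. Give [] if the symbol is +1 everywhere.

(a, b) ≡ (161, -40145) mod (ℚ^×)²; places V = {2, 3, 5, 7, 23, 31, 37, ∞}.
(a,b)_7: α=1, u≡2; β=1, v≡3 (mod 7); (2|7)=+1, (3|7)=-1; sign (−1)^1·+1^1·-1^1 = +1.
(a,b)_5: α=0, u≡1; β=1, v≡1 (mod 5); (1|5)=+1, (1|5)=+1; sign (−1)^0·+1^1·+1^0 = +1.
(a,b)_2: α=0, β=-4; u≡1, v≡7 (mod 8); ε(u)ε(v)=0·1, αω(v)=0·0, βω(u)=-4·0; sum ≡ 0  ⇒  +1.
(a,b)_31: α=0, u≡6; β=1, v≡18 (mod 31); (6|31)=-1, (18|31)=+1; sign (−1)^0·-1^1·+1^0 = -1.
(a,b)_37: α=0, u≡13; β=1, v≡4 (mod 37); (13|37)=-1, (4|37)=+1; sign (−1)^0·-1^1·+1^0 = -1.
(a,b)_3: α=0, u≡2; β=4, v≡1 (mod 3); (2|3)=-1, (1|3)=+1; sign (−1)^0·-1^4·+1^0 = +1.
(a,b)_∞: sgn(161)=+, sgn(-40145)=−, so +1.
(a,b)_23: α=1, u≡7; β=0, v≡4 (mod 23); (7|23)=-1, (4|23)=+1; sign (−1)^0·-1^0·+1^1 = +1.
Ram(161, -40145) = {31, 37}; no ℚ_31-point on the conic.

[31, 37]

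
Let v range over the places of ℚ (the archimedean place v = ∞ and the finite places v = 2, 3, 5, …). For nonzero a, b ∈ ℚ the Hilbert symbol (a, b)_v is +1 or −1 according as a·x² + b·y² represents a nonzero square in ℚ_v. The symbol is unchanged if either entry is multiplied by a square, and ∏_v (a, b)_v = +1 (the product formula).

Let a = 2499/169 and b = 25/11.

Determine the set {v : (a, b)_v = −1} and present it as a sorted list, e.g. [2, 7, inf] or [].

(a, b) ≡ (51, 11) mod (ℚ^×)²; places V = {2, 3, 5, 7, 11, 13, 17, ∞}.
(a,b)_5: α=0, u≡1; β=2, v≡1 (mod 5); (1|5)=+1, (1|5)=+1; sign (−1)^0·+1^2·+1^0 = +1.
(a,b)_∞: sgn(51)=+, sgn(11)=+, so +1.
(a,b)_2: α=0, β=0; u≡3, v≡3 (mod 8); ε(u)ε(v)=1·1, αω(v)=0·1, βω(u)=0·1; sum ≡ 1  ⇒  -1.
(a,b)_17: α=1, u≡6; β=0, v≡10 (mod 17); (6|17)=-1, (10|17)=-1; sign (−1)^0·-1^0·-1^1 = -1.
(a,b)_11: α=0, u≡6; β=-1, v≡3 (mod 11); (6|11)=-1, (3|11)=+1; sign (−1)^0·-1^-1·+1^0 = -1.
(a,b)_3: α=1, u≡2; β=0, v≡2 (mod 3); (2|3)=-1, (2|3)=-1; sign (−1)^0·-1^0·-1^1 = -1.
(a,b)_7: α=2, u≡2; β=0, v≡1 (mod 7); (2|7)=+1, (1|7)=+1; sign (−1)^0·+1^0·+1^2 = +1.
(a,b)_13: α=-2, u≡3; β=0, v≡7 (mod 13); (3|13)=+1, (7|13)=-1; sign (−1)^0·+1^0·-1^-2 = +1.
|Ram(51, 11)| = 4, even; anisotropic at {2, 3, 11, 17}.

[2, 3, 11, 17]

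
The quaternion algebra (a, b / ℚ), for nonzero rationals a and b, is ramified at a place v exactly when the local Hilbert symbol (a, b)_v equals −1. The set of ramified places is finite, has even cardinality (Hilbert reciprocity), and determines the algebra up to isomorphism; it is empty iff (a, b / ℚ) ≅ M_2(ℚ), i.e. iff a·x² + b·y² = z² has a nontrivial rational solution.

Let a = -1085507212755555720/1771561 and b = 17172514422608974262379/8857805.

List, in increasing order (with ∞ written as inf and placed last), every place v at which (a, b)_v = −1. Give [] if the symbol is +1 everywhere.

Mod squares: a ≡ -130, b ≡ 3255. Check v ∈ {∞, 2, 3, 5, 7, 11, 13, 17, 19, 31}.
v=2: v_2(a)=3, v_2(b)=0; units ≡ 7, 7 (mod 8); ε·ε+αω+βω = 1·1+3·0+0·0 ≡ 1  ⇒  (a,b)_2 = -1.
v=3: a=3^6·(≡2), b=3^9·(≡2) mod 3; (2|3)=-1, (2|3)=-1; (−1)^{6·9·1}·(-1)^9·(-1)^6 = -1.
v=17: a=17^2·(≡5), b=17^0·(≡1) mod 17; (5|17)=-1, (1|17)=+1; (−1)^{2·0·8}·(-1)^0·(+1)^2 = +1.
v=5: a=5^1·(≡1), b=5^-1·(≡4) mod 5; (1|5)=+1, (4|5)=+1; (−1)^{1·-1·2}·(+1)^-1·(+1)^1 = +1.
v=7: a=7^0·(≡3), b=7^5·(≡5) mod 7; (3|7)=-1, (5|7)=-1; (−1)^{0·5·3}·(-1)^5·(-1)^0 = -1.
v=11: a=11^-6·(≡2), b=11^-6·(≡8) mod 11; (2|11)=-1, (8|11)=-1; (−1)^{-6·-6·5}·(-1)^-6·(-1)^-6 = +1.
v=∞: -130 < 0 and 3255 > 0  ⇒  (a,b)_∞ = +1.
v=13: a=13^5·(≡9), b=13^6·(≡6) mod 13; (9|13)=+1, (6|13)=-1; (−1)^{5·6·6}·(+1)^6·(-1)^5 = -1.
v=31: a=31^2·(≡14), b=31^3·(≡26) mod 31; (14|31)=+1, (26|31)=-1; (−1)^{2·3·15}·(+1)^3·(-1)^2 = +1.
v=19: a=19^2·(≡2), b=19^2·(≡9) mod 19; (2|19)=-1, (9|19)=+1; (−1)^{2·2·9}·(-1)^2·(+1)^2 = +1.
(-130, 3255 / ℚ) ramifies at {2, 3, 7, 13}: a division algebra.

[2, 3, 7, 13]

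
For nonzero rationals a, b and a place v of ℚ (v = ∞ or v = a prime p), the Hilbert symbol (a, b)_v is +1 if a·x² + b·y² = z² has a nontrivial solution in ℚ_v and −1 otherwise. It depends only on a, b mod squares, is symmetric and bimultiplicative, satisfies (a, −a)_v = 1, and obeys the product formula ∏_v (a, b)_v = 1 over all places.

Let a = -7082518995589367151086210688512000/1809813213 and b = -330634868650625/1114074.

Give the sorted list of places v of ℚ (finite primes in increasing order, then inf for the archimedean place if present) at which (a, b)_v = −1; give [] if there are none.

[2, 17, 47, inf]

(a, b) ≡ (-161915, -47343946) mod (ℚ^×)²; places V = {2, 3, 5, 7, 11, 13, 17, 19, 23, 43, 47, 53, ∞}.
(a,b)_19: α=-2, u≡14; β=0, v≡6 (mod 19); (14|19)=-1, (6|19)=+1; sign (−1)^0·-1^0·+1^-2 = +1.
(a,b)_43: α=2, u≡10; β=1, v≡31 (mod 43); (10|43)=+1, (31|43)=+1; sign (−1)^0·+1^1·+1^2 = +1.
(a,b)_5: α=3, u≡3; β=4, v≡1 (mod 5); (3|5)=-1, (1|5)=+1; sign (−1)^0·-1^4·+1^3 = +1.
(a,b)_17: α=2, u≡11; β=1, v≡15 (mod 17); (11|17)=-1, (15|17)=+1; sign (−1)^0·-1^1·+1^2 = -1.
(a,b)_11: α=2, u≡3; β=2, v≡8 (mod 11); (3|11)=+1, (8|11)=-1; sign (−1)^0·+1^2·-1^2 = +1.
(a,b)_3: α=-6, u≡1; β=-4, v≡2 (mod 3); (1|3)=+1, (2|3)=-1; sign (−1)^0·+1^-4·-1^-6 = +1.
(a,b)_23: α=-2, u≡20; β=-2, v≡3 (mod 23); (20|23)=-1, (3|23)=+1; sign (−1)^0·-1^-2·+1^-2 = +1.
(a,b)_2: α=12, β=-1; u≡5, v≡3 (mod 8); ε(u)ε(v)=0·1, αω(v)=12·1, βω(u)=-1·1; sum ≡ 1  ⇒  -1.
(a,b)_7: α=12, u≡2; β=4, v≡4 (mod 7); (2|7)=+1, (4|7)=+1; sign (−1)^0·+1^4·+1^12 = +1.
(a,b)_53: α=3, u≡3; β=1, v≡21 (mod 53); (3|53)=-1, (21|53)=-1; sign (−1)^0·-1^1·-1^3 = +1.
(a,b)_47: α=3, u≡26; β=1, v≡22 (mod 47); (26|47)=-1, (22|47)=-1; sign (−1)^1·-1^1·-1^3 = -1.
(a,b)_13: α=-1, u≡10; β=-1, v≡10 (mod 13); (10|13)=+1, (10|13)=+1; sign (−1)^0·+1^-1·+1^-1 = +1.
(a,b)_∞: sgn(-161915)=−, sgn(-47343946)=−, so -1.
(-161915, -47343946 / ℚ) ramifies at {2, 17, 47, ∞}: a division algebra.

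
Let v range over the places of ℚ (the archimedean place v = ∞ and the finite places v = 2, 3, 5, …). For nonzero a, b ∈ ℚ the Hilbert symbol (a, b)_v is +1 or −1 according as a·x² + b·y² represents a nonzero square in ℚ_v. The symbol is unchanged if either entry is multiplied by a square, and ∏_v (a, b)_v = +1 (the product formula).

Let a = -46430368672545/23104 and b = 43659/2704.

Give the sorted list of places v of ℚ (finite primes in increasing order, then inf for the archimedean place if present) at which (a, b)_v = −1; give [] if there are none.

[2, 13, 23, 29]

Mod squares: a ≡ -476905, b ≡ 11. Check v ∈ {∞, 2, 3, 5, 7, 11, 13, 19, 23, 29}.
v=7: a=7^0·(≡6), b=7^2·(≡1) mod 7; (6|7)=-1, (1|7)=+1; (−1)^{0·2·3}·(-1)^2·(+1)^0 = +1.
v=3: a=3^2·(≡2), b=3^4·(≡2) mod 3; (2|3)=-1, (2|3)=-1; (−1)^{2·4·1}·(-1)^4·(-1)^2 = +1.
v=23: a=23^3·(≡5), b=23^0·(≡11) mod 23; (5|23)=-1, (11|23)=-1; (−1)^{3·0·11}·(-1)^0·(-1)^3 = -1.
v=5: a=5^1·(≡4), b=5^0·(≡1) mod 5; (4|5)=+1, (1|5)=+1; (−1)^{1·0·2}·(+1)^0·(+1)^1 = +1.
v=19: a=19^-2·(≡15), b=19^0·(≡9) mod 19; (15|19)=-1, (9|19)=+1; (−1)^{-2·0·9}·(-1)^0·(+1)^-2 = +1.
v=13: a=13^3·(≡4), b=13^-2·(≡6) mod 13; (4|13)=+1, (6|13)=-1; (−1)^{3·-2·6}·(+1)^-2·(-1)^3 = -1.
v=29: a=29^1·(≡27), b=29^0·(≡2) mod 29; (27|29)=-1, (2|29)=-1; (−1)^{1·0·14}·(-1)^0·(-1)^1 = -1.
v=2: v_2(a)=-6, v_2(b)=-4; units ≡ 7, 3 (mod 8); ε·ε+αω+βω = 1·1+-6·1+-4·0 ≡ 1  ⇒  (a,b)_2 = -1.
v=11: a=11^3·(≡8), b=11^1·(≡1) mod 11; (8|11)=-1, (1|11)=+1; (−1)^{3·1·5}·(-1)^1·(+1)^3 = +1.
v=∞: -476905 < 0 and 11 > 0  ⇒  (a,b)_∞ = +1.
|Ram(-476905, 11)| = 4, even; anisotropic at {2, 13, 23, 29}.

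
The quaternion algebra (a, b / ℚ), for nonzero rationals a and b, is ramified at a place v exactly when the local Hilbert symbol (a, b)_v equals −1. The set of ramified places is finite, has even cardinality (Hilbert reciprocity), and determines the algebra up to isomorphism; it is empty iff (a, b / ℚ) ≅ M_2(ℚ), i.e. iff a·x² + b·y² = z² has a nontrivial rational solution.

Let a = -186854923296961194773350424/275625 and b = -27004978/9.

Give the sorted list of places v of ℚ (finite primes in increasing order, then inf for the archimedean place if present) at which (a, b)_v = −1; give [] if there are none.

Mod squares: a ≡ -178012406, b ≡ -551122. Check v ∈ {∞, 2, 3, 5, 7, 11, 13, 17, 19, 41, 47}.
v=3: a=3^-2·(≡1), b=3^-2·(≡2) mod 3; (1|3)=+1, (2|3)=-1; (−1)^{-2·-2·1}·(+1)^-2·(-1)^-2 = +1.
v=17: a=17^1·(≡1), b=17^0·(≡13) mod 17; (1|17)=+1, (13|17)=+1; (−1)^{1·0·8}·(+1)^0·(+1)^1 = +1.
v=11: a=11^5·(≡5), b=11^1·(≡9) mod 11; (5|11)=+1, (9|11)=+1; (−1)^{5·1·5}·(+1)^1·(+1)^5 = -1.
v=13: a=13^7·(≡5), b=13^1·(≡9) mod 13; (5|13)=-1, (9|13)=+1; (−1)^{7·1·6}·(-1)^1·(+1)^7 = -1.
v=∞: -178012406 < 0 and -551122 < 0  ⇒  (a,b)_∞ = -1.
v=19: a=19^1·(≡7), b=19^0·(≡5) mod 19; (7|19)=+1, (5|19)=+1; (−1)^{1·0·9}·(+1)^0·(+1)^1 = +1.
v=41: a=41^3·(≡34), b=41^1·(≡19) mod 41; (34|41)=-1, (19|41)=-1; (−1)^{3·1·20}·(-1)^1·(-1)^3 = +1.
v=5: a=5^-4·(≡1), b=5^0·(≡3) mod 5; (1|5)=+1, (3|5)=-1; (−1)^{-4·0·2}·(+1)^0·(-1)^-4 = +1.
v=2: v_2(a)=3, v_2(b)=1; units ≡ 5, 7 (mod 8); ε·ε+αω+βω = 0·1+3·0+1·1 ≡ 1  ⇒  (a,b)_2 = -1.
v=47: a=47^3·(≡31), b=47^1·(≡21) mod 47; (31|47)=-1, (21|47)=+1; (−1)^{3·1·23}·(-1)^1·(+1)^3 = +1.
v=7: a=7^-2·(≡4), b=7^2·(≡1) mod 7; (4|7)=+1, (1|7)=+1; (−1)^{-2·2·3}·(+1)^2·(+1)^-2 = +1.
Ram(-178012406, -551122) = {2, 11, 13, ∞}; no ℚ_2-point on the conic.

[2, 11, 13, inf]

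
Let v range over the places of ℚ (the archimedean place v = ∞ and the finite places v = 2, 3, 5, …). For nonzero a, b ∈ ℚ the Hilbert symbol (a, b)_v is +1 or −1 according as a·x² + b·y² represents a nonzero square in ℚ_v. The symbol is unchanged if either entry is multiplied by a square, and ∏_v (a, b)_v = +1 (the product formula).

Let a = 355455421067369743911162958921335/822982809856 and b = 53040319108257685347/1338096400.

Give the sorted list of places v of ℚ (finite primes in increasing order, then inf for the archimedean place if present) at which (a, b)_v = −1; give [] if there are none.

[2, 3, 5, 7]

Mod squares: a ≡ 15015, b ≡ 3. Check v ∈ {∞, 2, 3, 5, 7, 11, 13, 17, 29, 31, 47, 59}.
v=29: a=29^2·(≡25), b=29^2·(≡21) mod 29; (25|29)=+1, (21|29)=-1; (−1)^{2·2·14}·(+1)^2·(-1)^2 = +1.
v=17: a=17^2·(≡1), b=17^2·(≡6) mod 17; (1|17)=+1, (6|17)=-1; (−1)^{2·2·8}·(+1)^2·(-1)^2 = +1.
v=2: v_2(a)=-8, v_2(b)=-4; units ≡ 7, 3 (mod 8); ε·ε+αω+βω = 1·1+-8·1+-4·0 ≡ 1  ⇒  (a,b)_2 = -1.
v=31: a=31^-4·(≡23), b=31^-2·(≡11) mod 31; (23|31)=-1, (11|31)=-1; (−1)^{-4·-2·15}·(-1)^-2·(-1)^-4 = +1.
v=5: a=5^1·(≡2), b=5^-2·(≡2) mod 5; (2|5)=-1, (2|5)=-1; (−1)^{1·-2·2}·(-1)^-2·(-1)^1 = -1.
v=13: a=13^5·(≡8), b=13^2·(≡3) mod 13; (8|13)=-1, (3|13)=+1; (−1)^{5·2·6}·(-1)^2·(+1)^5 = +1.
v=∞: 15015 > 0 and 3 > 0  ⇒  (a,b)_∞ = +1.
v=47: a=47^6·(≡11), b=47^4·(≡9) mod 47; (11|47)=-1, (9|47)=+1; (−1)^{6·4·23}·(-1)^4·(+1)^6 = +1.
v=59: a=59^-2·(≡29), b=59^-2·(≡35) mod 59; (29|59)=+1, (35|59)=+1; (−1)^{-2·-2·29}·(+1)^-2·(+1)^-2 = +1.
v=11: a=11^5·(≡4), b=11^2·(≡5) mod 11; (4|11)=+1, (5|11)=+1; (−1)^{5·2·5}·(+1)^2·(+1)^5 = +1.
v=7: a=7^5·(≡5), b=7^0·(≡6) mod 7; (5|7)=-1, (6|7)=-1; (−1)^{5·0·3}·(-1)^0·(-1)^5 = -1.
v=3: a=3^3·(≡1), b=3^7·(≡1) mod 3; (1|3)=+1, (1|3)=+1; (−1)^{3·7·1}·(+1)^7·(+1)^3 = -1.
(15015, 3 / ℚ) ramifies at {2, 3, 5, 7}: a division algebra.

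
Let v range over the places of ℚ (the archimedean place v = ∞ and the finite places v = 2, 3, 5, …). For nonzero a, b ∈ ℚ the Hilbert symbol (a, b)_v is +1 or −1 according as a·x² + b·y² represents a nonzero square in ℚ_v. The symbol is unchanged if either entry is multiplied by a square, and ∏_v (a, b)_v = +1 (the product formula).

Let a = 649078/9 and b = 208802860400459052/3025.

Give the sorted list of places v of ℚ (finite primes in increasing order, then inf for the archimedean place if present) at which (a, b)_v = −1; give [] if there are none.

[7, 31]

(a, b) ≡ (1798, 245427) mod (ℚ^×)²; places V = {2, 3, 5, 7, 11, 13, 19, 29, 31, ∞}.
(a,b)_29: α=1, u≡9; β=3, v≡5 (mod 29); (9|29)=+1, (5|29)=+1; sign (−1)^0·+1^3·+1^1 = +1.
(a,b)_2: α=1, β=2; u≡3, v≡3 (mod 8); ε(u)ε(v)=1·1, αω(v)=1·1, βω(u)=2·1; sum ≡ 0  ⇒  +1.
(a,b)_13: α=0, u≡3; β=1, v≡10 (mod 13); (3|13)=+1, (10|13)=+1; sign (−1)^0·+1^1·+1^0 = +1.
(a,b)_5: α=0, u≡2; β=-2, v≡2 (mod 5); (2|5)=-1, (2|5)=-1; sign (−1)^0·-1^-2·-1^0 = +1.
(a,b)_∞: sgn(1798)=+, sgn(245427)=+, so +1.
(a,b)_11: α=0, u≡5; β=-2, v≡8 (mod 11); (5|11)=+1, (8|11)=-1; sign (−1)^0·+1^-2·-1^0 = +1.
(a,b)_31: α=1, u≡29; β=3, v≡24 (mod 31); (29|31)=-1, (24|31)=-1; sign (−1)^1·-1^3·-1^1 = -1.
(a,b)_3: α=-2, u≡1; β=7, v≡2 (mod 3); (1|3)=+1, (2|3)=-1; sign (−1)^0·+1^7·-1^-2 = +1.
(a,b)_19: α=2, u≡14; β=2, v≡1 (mod 19); (14|19)=-1, (1|19)=+1; sign (−1)^0·-1^2·+1^2 = +1.
(a,b)_7: α=0, u≡5; β=1, v≡6 (mod 7); (5|7)=-1, (6|7)=-1; sign (−1)^0·-1^1·-1^0 = -1.
|Ram(1798, 245427)| = 2, even; anisotropic at {7, 31}.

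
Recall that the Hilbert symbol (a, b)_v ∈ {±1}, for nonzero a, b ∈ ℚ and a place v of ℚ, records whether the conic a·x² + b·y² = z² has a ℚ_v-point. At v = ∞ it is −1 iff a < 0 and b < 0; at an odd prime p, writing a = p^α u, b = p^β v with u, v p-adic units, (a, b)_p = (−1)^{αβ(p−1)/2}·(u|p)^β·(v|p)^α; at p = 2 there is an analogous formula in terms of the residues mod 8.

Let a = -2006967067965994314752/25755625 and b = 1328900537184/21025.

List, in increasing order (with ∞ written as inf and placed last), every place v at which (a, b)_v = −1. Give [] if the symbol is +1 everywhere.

[2, 11]

(a, b) ≡ (-16523, 51414) mod (ℚ^×)²; places V = {2, 3, 5, 7, 11, 13, 19, 29, 31, 41, ∞}.
(a,b)_31: α=3, u≡18; β=2, v≡8 (mod 31); (18|31)=+1, (8|31)=+1; sign (−1)^0·+1^2·+1^3 = +1.
(a,b)_11: α=2, u≡2; β=1, v≡10 (mod 11); (2|11)=-1, (10|11)=-1; sign (−1)^0·-1^1·-1^2 = -1.
(a,b)_13: α=1, u≡12; β=0, v≡3 (mod 13); (12|13)=+1, (3|13)=+1; sign (−1)^0·+1^0·+1^1 = +1.
(a,b)_5: α=-4, u≡2; β=-2, v≡4 (mod 5); (2|5)=-1, (4|5)=+1; sign (−1)^0·-1^-2·+1^-4 = +1.
(a,b)_7: α=-2, u≡1; β=0, v≡6 (mod 7); (1|7)=+1, (6|7)=-1; sign (−1)^0·+1^0·-1^-2 = +1.
(a,b)_41: α=5, u≡7; β=3, v≡38 (mod 41); (7|41)=-1, (38|41)=-1; sign (−1)^0·-1^3·-1^5 = +1.
(a,b)_29: α=-2, u≡24; β=-2, v≡10 (mod 29); (24|29)=+1, (10|29)=-1; sign (−1)^0·+1^-2·-1^-2 = +1.
(a,b)_19: α=2, u≡11; β=1, v≡12 (mod 19); (11|19)=+1, (12|19)=-1; sign (−1)^0·+1^1·-1^2 = +1.
(a,b)_3: α=0, u≡1; β=1, v≡2 (mod 3); (1|3)=+1, (2|3)=-1; sign (−1)^0·+1^1·-1^0 = +1.
(a,b)_2: α=10, β=5; u≡5, v≡3 (mod 8); ε(u)ε(v)=0·1, αω(v)=10·1, βω(u)=5·1; sum ≡ 1  ⇒  -1.
(a,b)_∞: sgn(-16523)=−, sgn(51414)=+, so +1.
|Ram(-16523, 51414)| = 2, even; anisotropic at {2, 11}.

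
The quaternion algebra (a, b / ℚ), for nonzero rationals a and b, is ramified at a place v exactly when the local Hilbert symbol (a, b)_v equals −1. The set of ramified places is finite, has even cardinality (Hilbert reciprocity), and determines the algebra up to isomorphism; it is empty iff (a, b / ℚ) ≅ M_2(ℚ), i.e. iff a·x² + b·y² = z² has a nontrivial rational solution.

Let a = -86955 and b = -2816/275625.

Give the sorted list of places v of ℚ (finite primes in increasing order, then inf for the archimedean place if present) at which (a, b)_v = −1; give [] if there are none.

[17, inf]

(a, b) ≡ (-86955, -11) mod (ℚ^×)²; places V = {2, 3, 5, 7, 11, 17, 31, ∞}.
(a,b)_11: α=1, u≡4; β=1, v≡7 (mod 11); (4|11)=+1, (7|11)=-1; sign (−1)^1·+1^1·-1^1 = +1.
(a,b)_∞: sgn(-86955)=−, sgn(-11)=−, so -1.
(a,b)_5: α=1, u≡4; β=-4, v≡4 (mod 5); (4|5)=+1, (4|5)=+1; sign (−1)^0·+1^-4·+1^1 = +1.
(a,b)_7: α=0, u≡6; β=-2, v≡3 (mod 7); (6|7)=-1, (3|7)=-1; sign (−1)^0·-1^-2·-1^0 = +1.
(a,b)_2: α=0, β=8; u≡5, v≡5 (mod 8); ε(u)ε(v)=0·0, αω(v)=0·1, βω(u)=8·1; sum ≡ 0  ⇒  +1.
(a,b)_31: α=1, u≡16; β=0, v≡9 (mod 31); (16|31)=+1, (9|31)=+1; sign (−1)^0·+1^0·+1^1 = +1.
(a,b)_17: α=1, u≡2; β=0, v≡10 (mod 17); (2|17)=+1, (10|17)=-1; sign (−1)^0·+1^0·-1^1 = -1.
(a,b)_3: α=1, u≡1; β=-2, v≡1 (mod 3); (1|3)=+1, (1|3)=+1; sign (−1)^0·+1^-2·+1^1 = +1.
|Ram(-86955, -11)| = 2, even; anisotropic at {17, ∞}.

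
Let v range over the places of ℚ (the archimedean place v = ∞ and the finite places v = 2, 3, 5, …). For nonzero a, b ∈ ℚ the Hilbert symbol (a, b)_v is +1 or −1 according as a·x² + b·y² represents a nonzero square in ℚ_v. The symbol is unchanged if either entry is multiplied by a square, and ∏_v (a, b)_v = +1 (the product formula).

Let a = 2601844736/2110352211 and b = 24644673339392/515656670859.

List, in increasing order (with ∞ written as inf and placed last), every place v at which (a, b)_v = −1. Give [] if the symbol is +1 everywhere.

[2, 11, 29, 37]

Mod squares: a ≡ 319, b ≡ 11803. Check v ∈ {∞, 2, 3, 11, 19, 29, 37}.
v=2: v_2(a)=16, v_2(b)=24; units ≡ 7, 3 (mod 8); ε·ε+αω+βω = 1·1+16·1+24·0 ≡ 1  ⇒  (a,b)_2 = -1.
v=11: a=11^-1·(≡10), b=11^-3·(≡8) mod 11; (10|11)=-1, (8|11)=-1; (−1)^{-1·-3·5}·(-1)^-3·(-1)^-1 = -1.
v=19: a=19^-2·(≡18), b=19^0·(≡6) mod 19; (18|19)=-1, (6|19)=+1; (−1)^{-2·0·9}·(-1)^0·(+1)^-2 = +1.
v=3: a=3^-12·(≡1), b=3^-18·(≡1) mod 3; (1|3)=+1, (1|3)=+1; (−1)^{-12·-18·1}·(+1)^-18·(+1)^-12 = +1.
v=29: a=29^1·(≡8), b=29^1·(≡24) mod 29; (8|29)=-1, (24|29)=+1; (−1)^{1·1·14}·(-1)^1·(+1)^1 = -1.
v=37: a=37^2·(≡29), b=37^3·(≡6) mod 37; (29|37)=-1, (6|37)=-1; (−1)^{2·3·18}·(-1)^3·(-1)^2 = -1.
v=∞: 319 > 0 and 11803 > 0  ⇒  (a,b)_∞ = +1.
Ram(319, 11803) = {2, 11, 29, 37}; no ℚ_2-point on the conic.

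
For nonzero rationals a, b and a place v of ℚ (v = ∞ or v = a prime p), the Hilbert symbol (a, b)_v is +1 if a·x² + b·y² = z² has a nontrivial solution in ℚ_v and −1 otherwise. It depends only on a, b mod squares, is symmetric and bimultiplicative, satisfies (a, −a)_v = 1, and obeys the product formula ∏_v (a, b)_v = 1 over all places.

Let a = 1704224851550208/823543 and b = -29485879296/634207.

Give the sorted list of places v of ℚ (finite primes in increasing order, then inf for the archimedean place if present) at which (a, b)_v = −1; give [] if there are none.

Mod squares: a ≡ 18354, b ≡ -483. Check v ∈ {∞, 2, 3, 7, 13, 17, 19, 23, 43}.
v=3: a=3^3·(≡1), b=3^1·(≡1) mod 3; (1|3)=+1, (1|3)=+1; (−1)^{3·1·1}·(+1)^1·(+1)^3 = -1.
v=∞: 18354 > 0 and -483 < 0  ⇒  (a,b)_∞ = +1.
v=23: a=23^1·(≡8), b=23^1·(≡8) mod 23; (8|23)=+1, (8|23)=+1; (−1)^{1·1·11}·(+1)^1·(+1)^1 = -1.
v=2: v_2(a)=13, v_2(b)=12; units ≡ 1, 5 (mod 8); ε·ε+αω+βω = 0·0+13·1+12·0 ≡ 1  ⇒  (a,b)_2 = -1.
v=43: a=43^0·(≡6), b=43^-2·(≡7) mod 43; (6|43)=+1, (7|43)=-1; (−1)^{0·-2·21}·(+1)^-2·(-1)^0 = +1.
v=19: a=19^3·(≡7), b=19^2·(≡7) mod 19; (7|19)=+1, (7|19)=+1; (−1)^{3·2·9}·(+1)^2·(+1)^3 = +1.
v=7: a=7^-7·(≡1), b=7^-3·(≡1) mod 7; (1|7)=+1, (1|7)=+1; (−1)^{-7·-3·3}·(+1)^-3·(+1)^-7 = -1.
v=17: a=17^2·(≡12), b=17^2·(≡11) mod 17; (12|17)=-1, (11|17)=-1; (−1)^{2·2·8}·(-1)^2·(-1)^2 = +1.
v=13: a=13^2·(≡2), b=13^0·(≡5) mod 13; (2|13)=-1, (5|13)=-1; (−1)^{2·0·6}·(-1)^0·(-1)^2 = +1.
(18354, -483 / ℚ) ramifies at {2, 3, 7, 23}: a division algebra.

[2, 3, 7, 23]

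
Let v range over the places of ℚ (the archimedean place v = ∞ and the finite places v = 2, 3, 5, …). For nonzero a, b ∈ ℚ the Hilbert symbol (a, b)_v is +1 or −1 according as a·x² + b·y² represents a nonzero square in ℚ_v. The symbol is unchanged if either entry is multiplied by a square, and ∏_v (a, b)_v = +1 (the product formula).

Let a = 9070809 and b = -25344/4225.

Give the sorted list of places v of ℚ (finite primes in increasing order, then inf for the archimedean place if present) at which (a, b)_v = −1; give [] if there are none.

Mod squares: a ≡ 9070809, b ≡ -11. Check v ∈ {∞, 2, 3, 5, 11, 13, 17, 19, 23, 37}.
v=11: a=11^1·(≡4), b=11^1·(≡6) mod 11; (4|11)=+1, (6|11)=-1; (−1)^{1·1·5}·(+1)^1·(-1)^1 = +1.
v=∞: 9070809 > 0 and -11 < 0  ⇒  (a,b)_∞ = +1.
v=19: a=19^1·(≡17), b=19^0·(≡3) mod 19; (17|19)=+1, (3|19)=-1; (−1)^{1·0·9}·(+1)^0·(-1)^1 = -1.
v=13: a=13^0·(≡7), b=13^-2·(≡7) mod 13; (7|13)=-1, (7|13)=-1; (−1)^{0·-2·6}·(-1)^-2·(-1)^0 = +1.
v=2: v_2(a)=0, v_2(b)=8; units ≡ 1, 5 (mod 8); ε·ε+αω+βω = 0·0+0·1+8·0 ≡ 0  ⇒  (a,b)_2 = +1.
v=3: a=3^1·(≡2), b=3^2·(≡1) mod 3; (2|3)=-1, (1|3)=+1; (−1)^{1·2·1}·(-1)^2·(+1)^1 = +1.
v=17: a=17^1·(≡15), b=17^0·(≡6) mod 17; (15|17)=+1, (6|17)=-1; (−1)^{1·0·8}·(+1)^0·(-1)^1 = -1.
v=37: a=37^1·(≡32), b=37^0·(≡16) mod 37; (32|37)=-1, (16|37)=+1; (−1)^{1·0·18}·(-1)^0·(+1)^1 = +1.
v=23: a=23^1·(≡2), b=23^0·(≡3) mod 23; (2|23)=+1, (3|23)=+1; (−1)^{1·0·11}·(+1)^0·(+1)^1 = +1.
v=5: a=5^0·(≡4), b=5^-2·(≡4) mod 5; (4|5)=+1, (4|5)=+1; (−1)^{0·-2·2}·(+1)^-2·(+1)^0 = +1.
|Ram(9070809, -11)| = 2, even; anisotropic at {17, 19}.

[17, 19]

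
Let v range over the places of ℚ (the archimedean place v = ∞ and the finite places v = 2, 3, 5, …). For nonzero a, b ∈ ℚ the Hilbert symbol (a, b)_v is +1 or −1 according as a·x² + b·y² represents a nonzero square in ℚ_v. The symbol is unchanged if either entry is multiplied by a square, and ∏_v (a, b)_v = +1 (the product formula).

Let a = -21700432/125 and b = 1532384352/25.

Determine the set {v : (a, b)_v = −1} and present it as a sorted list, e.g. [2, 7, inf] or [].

(a, b) ≡ (-65, 102) mod (ℚ^×)²; places V = {2, 3, 5, 13, 17, 19, ∞}.
(a,b)_19: α=2, u≡9; β=2, v≡7 (mod 19); (9|19)=+1, (7|19)=+1; sign (−1)^0·+1^2·+1^2 = +1.
(a,b)_17: α=2, u≡3; β=3, v≡7 (mod 17); (3|17)=-1, (7|17)=-1; sign (−1)^0·-1^3·-1^2 = -1.
(a,b)_3: α=0, u≡1; β=3, v≡1 (mod 3); (1|3)=+1, (1|3)=+1; sign (−1)^0·+1^3·+1^0 = +1.
(a,b)_2: α=4, β=5; u≡7, v≡3 (mod 8); ε(u)ε(v)=1·1, αω(v)=4·1, βω(u)=5·0; sum ≡ 1  ⇒  -1.
(a,b)_∞: sgn(-65)=−, sgn(102)=+, so +1.
(a,b)_13: α=1, u≡5; β=0, v≡8 (mod 13); (5|13)=-1, (8|13)=-1; sign (−1)^0·-1^0·-1^1 = -1.
(a,b)_5: α=-3, u≡3; β=-2, v≡2 (mod 5); (3|5)=-1, (2|5)=-1; sign (−1)^0·-1^-2·-1^-3 = -1.
Ram(-65, 102) = {2, 5, 13, 17}; no ℚ_2-point on the conic.

[2, 5, 13, 17]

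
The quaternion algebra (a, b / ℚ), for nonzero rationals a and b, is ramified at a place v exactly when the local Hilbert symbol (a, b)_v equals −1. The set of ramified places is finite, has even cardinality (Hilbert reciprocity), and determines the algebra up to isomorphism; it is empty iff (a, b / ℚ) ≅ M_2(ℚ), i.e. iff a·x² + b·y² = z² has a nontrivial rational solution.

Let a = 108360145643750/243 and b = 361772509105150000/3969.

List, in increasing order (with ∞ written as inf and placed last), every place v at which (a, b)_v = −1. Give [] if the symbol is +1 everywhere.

(a, b) ≡ (4290, 715) mod (ℚ^×)²; places V = {2, 3, 5, 7, 11, 13, ∞}.
(a,b)_2: α=1, β=4; u≡1, v≡3 (mod 8); ε(u)ε(v)=0·1, αω(v)=1·1, βω(u)=4·0; sum ≡ 1  ⇒  -1.
(a,b)_∞: sgn(4290)=+, sgn(715)=+, so +1.
(a,b)_7: α=2, u≡6; β=-2, v≡1 (mod 7); (6|7)=-1, (1|7)=+1; sign (−1)^0·-1^-2·+1^2 = +1.
(a,b)_3: α=-5, u≡2; β=-4, v≡1 (mod 3); (2|3)=-1, (1|3)=+1; sign (−1)^0·-1^-4·+1^-5 = +1.
(a,b)_11: α=5, u≡3; β=7, v≡8 (mod 11); (3|11)=+1, (8|11)=-1; sign (−1)^1·+1^7·-1^5 = +1.
(a,b)_13: α=3, u≡7; β=5, v≡1 (mod 13); (7|13)=-1, (1|13)=+1; sign (−1)^0·-1^5·+1^3 = -1.
(a,b)_5: α=5, u≡2; β=5, v≡2 (mod 5); (2|5)=-1, (2|5)=-1; sign (−1)^0·-1^5·-1^5 = +1.
Ram(4290, 715) = {2, 13}; no ℚ_2-point on the conic.

[2, 13]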